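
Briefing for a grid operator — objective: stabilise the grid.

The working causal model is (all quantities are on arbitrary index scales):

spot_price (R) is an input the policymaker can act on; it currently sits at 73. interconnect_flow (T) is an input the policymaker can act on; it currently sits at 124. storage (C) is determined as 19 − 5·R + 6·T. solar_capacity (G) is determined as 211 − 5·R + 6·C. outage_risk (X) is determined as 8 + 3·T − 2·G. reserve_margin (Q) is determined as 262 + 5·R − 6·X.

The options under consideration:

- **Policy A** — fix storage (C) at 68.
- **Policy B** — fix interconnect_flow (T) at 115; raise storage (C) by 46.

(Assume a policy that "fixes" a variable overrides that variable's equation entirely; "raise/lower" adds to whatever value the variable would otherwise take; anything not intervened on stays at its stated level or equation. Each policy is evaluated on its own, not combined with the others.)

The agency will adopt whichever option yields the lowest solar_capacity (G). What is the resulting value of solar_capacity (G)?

254

Policy A (C := 68):
  R = 73
  T = 124
  C = 68
  G = 211 − 5·73 + 6·68 = 254
Policy B (T := 115, C + 46):
  R = 73
  T = 115
  C = 19 − 5·73 + 6·115 (+46 from intervention) = 390
  G = 211 − 5·73 + 6·390 = 2186
Comparing — Policy A: G=254, Policy B: G=2186. Lowest is 254 (Policy A).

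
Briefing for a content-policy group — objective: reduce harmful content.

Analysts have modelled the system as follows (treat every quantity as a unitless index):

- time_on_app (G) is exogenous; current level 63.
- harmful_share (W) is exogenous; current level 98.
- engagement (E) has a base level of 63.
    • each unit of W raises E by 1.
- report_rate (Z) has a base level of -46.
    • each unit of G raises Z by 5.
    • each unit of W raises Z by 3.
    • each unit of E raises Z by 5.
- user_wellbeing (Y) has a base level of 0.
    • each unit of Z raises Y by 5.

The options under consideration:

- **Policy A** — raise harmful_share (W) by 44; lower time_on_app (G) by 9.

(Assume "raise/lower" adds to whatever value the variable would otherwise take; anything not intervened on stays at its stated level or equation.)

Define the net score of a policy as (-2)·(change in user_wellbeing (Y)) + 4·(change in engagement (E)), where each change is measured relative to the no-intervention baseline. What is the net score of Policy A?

Baseline:
  G = 63
  W = 98
  E = 63 + 98 = 161
  Z = -46 + 5·63 + 3·98 + 5·161 = 1368
  Y = 0 + 5·1368 = 6840
Policy A (W + 44, G − 9):
  G = 63 − 9 = 54
  W = 98 + 44 = 142
  E = 63 + 142 = 205
  Z = -46 + 5·54 + 3·142 + 5·205 = 1675
  Y = 0 + 5·1675 = 8375
ΔY = 8375 − 6840 = 1535; ΔE = 205 − 161 = 44
Score = (-2)·1535 + 4·44 = -2894

-2894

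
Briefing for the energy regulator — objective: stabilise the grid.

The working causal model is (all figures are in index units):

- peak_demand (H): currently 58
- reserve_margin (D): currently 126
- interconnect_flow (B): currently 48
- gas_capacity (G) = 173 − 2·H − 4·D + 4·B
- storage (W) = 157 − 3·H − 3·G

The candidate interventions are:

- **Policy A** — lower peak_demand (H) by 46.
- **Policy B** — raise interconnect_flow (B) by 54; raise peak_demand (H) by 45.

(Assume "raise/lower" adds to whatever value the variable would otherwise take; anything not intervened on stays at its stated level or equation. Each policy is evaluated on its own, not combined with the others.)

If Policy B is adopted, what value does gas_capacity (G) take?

Policy B (B + 54, H + 45):
  H = 58 + 45 = 103
  D = 126
  B = 48 + 54 = 102
  G = 173 − 2·103 − 4·126 + 4·102 = -129

-129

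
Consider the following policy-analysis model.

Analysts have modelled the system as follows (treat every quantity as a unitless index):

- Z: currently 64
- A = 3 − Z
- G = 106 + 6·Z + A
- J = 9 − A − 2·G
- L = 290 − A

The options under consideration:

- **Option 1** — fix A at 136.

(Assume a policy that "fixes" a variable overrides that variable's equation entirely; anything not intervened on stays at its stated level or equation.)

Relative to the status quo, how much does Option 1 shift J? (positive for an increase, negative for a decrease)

Baseline:
  Z = 64
  A = 3 − 64 = -61
  G = 106 + 6·64 + (-61) = 429
  J = 9 − (-61) − 2·429 = -788
Option 1 (A := 136):
  Z = 64
  A = 136
  G = 106 + 6·64 + 136 = 626
  J = 9 − 136 − 2·626 = -1379
Change in J: -1379 − (-788) = -591

-591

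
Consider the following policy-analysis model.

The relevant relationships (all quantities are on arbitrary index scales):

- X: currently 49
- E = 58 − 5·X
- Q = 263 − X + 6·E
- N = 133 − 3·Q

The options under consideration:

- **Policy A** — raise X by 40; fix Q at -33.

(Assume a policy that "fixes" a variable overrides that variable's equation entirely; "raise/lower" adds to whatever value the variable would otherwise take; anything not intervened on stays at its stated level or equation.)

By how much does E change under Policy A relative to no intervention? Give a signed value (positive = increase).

Baseline:
  X = 49
  E = 58 − 5·49 = -187
Policy A (X + 40, Q := -33):
  X = 49 + 40 = 89
  E = 58 − 5·89 = -387
Change in E: -387 − (-187) = -200

-200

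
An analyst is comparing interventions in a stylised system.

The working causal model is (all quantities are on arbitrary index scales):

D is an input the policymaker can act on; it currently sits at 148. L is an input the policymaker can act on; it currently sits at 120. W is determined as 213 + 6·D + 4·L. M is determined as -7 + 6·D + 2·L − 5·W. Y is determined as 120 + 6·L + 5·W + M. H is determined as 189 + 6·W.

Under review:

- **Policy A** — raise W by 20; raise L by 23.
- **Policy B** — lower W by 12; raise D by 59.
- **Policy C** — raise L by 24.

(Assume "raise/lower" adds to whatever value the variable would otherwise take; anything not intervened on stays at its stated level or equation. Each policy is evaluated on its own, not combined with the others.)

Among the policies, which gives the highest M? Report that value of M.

-7216

Policy A (W + 20, L + 23):
  D = 148
  L = 120 + 23 = 143
  W = 213 + 6·148 + 4·143 (+20 from intervention) = 1693
  M = -7 + 6·148 + 2·143 − 5·1693 = -7298
Policy B (W − 12, D + 59):
  D = 148 + 59 = 207
  L = 120
  W = 213 + 6·207 + 4·120 (−12 from intervention) = 1923
  M = -7 + 6·207 + 2·120 − 5·1923 = -8140
Policy C (L + 24):
  D = 148
  L = 120 + 24 = 144
  W = 213 + 6·148 + 4·144 = 1677
  M = -7 + 6·148 + 2·144 − 5·1677 = -7216
Comparing — Policy A: M=-7298, Policy B: M=-8140, Policy C: M=-7216. Highest is -7216 (Policy C).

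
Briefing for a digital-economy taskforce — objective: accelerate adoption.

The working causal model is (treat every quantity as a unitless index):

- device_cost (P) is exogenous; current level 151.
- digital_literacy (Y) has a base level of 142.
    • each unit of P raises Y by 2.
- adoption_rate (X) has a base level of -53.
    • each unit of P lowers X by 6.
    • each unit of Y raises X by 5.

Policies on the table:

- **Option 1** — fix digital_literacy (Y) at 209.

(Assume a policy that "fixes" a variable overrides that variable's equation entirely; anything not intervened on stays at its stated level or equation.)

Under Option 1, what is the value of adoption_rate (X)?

Option 1 (Y := 209):
  P = 151
  Y = 209
  X = -53 − 6·151 + 5·209 = 86

86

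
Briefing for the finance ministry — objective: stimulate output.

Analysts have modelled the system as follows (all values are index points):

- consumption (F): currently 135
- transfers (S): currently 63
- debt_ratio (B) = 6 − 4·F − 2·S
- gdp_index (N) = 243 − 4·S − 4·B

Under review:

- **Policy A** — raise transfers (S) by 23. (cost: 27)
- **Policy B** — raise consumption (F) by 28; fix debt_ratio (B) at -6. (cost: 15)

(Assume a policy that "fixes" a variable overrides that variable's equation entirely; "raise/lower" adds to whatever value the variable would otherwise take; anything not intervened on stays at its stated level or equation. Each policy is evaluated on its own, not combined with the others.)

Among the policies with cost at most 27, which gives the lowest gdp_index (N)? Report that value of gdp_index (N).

15

Policy A (S + 23):
  F = 135
  S = 63 + 23 = 86
  B = 6 − 4·135 − 2·86 = -706
  N = 243 − 4·86 − 4·(-706) = 2723
Policy B (F + 28, B := -6):
  F = 135 + 28 = 163
  S = 63
  B = -6
  N = 243 − 4·63 − 4·(-6) = 15
Comparing — Policy A: N=2723, Policy B: N=15. Lowest is 15 (Policy B).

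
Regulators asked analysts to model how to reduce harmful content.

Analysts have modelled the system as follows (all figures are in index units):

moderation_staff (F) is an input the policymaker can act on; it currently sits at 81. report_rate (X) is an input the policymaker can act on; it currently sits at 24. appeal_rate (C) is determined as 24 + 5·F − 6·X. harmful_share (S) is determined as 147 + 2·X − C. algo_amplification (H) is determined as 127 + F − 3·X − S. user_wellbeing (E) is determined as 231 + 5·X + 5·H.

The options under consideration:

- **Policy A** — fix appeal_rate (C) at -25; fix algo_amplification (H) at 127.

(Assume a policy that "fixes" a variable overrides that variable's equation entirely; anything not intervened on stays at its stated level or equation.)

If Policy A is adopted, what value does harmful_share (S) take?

220

Policy A (C := -25, H := 127):
  F = 81
  X = 24
  C = -25
  S = 147 + 2·24 − (-25) = 220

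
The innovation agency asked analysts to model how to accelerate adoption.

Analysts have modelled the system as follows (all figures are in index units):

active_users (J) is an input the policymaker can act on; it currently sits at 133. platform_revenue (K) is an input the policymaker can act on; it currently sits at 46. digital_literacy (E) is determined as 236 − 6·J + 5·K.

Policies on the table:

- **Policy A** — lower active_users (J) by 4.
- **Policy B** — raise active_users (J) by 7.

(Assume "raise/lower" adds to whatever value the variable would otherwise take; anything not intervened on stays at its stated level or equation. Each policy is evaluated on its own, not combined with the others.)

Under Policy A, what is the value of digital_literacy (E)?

-308

Policy A (J − 4):
  J = 133 − 4 = 129
  K = 46
  E = 236 − 6·129 + 5·46 = -308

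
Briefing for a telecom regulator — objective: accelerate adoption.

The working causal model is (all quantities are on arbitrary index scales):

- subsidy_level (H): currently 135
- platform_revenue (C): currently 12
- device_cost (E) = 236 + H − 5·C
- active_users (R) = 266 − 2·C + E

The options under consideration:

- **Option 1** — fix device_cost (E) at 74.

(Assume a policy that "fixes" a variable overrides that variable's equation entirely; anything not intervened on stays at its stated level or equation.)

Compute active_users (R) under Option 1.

Option 1 (E := 74):
  H = 135
  C = 12
  E = 74
  R = 266 − 2·12 + 74 = 316

316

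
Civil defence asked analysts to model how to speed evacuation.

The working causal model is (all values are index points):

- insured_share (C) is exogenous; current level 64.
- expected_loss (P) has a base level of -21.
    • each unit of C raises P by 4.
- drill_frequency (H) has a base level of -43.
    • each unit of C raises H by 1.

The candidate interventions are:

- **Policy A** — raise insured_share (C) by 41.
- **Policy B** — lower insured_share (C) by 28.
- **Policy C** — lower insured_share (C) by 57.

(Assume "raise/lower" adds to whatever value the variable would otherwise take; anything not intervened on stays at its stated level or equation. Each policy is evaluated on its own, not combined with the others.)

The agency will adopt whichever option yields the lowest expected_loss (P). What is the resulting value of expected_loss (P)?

7

Policy A (C + 41):
  C = 64 + 41 = 105
  P = -21 + 4·105 = 399
Policy B (C − 28):
  C = 64 − 28 = 36
  P = -21 + 4·36 = 123
Policy C (C − 57):
  C = 64 − 57 = 7
  P = -21 + 4·7 = 7
Comparing — Policy A: P=399, Policy B: P=123, Policy C: P=7. Lowest is 7 (Policy C).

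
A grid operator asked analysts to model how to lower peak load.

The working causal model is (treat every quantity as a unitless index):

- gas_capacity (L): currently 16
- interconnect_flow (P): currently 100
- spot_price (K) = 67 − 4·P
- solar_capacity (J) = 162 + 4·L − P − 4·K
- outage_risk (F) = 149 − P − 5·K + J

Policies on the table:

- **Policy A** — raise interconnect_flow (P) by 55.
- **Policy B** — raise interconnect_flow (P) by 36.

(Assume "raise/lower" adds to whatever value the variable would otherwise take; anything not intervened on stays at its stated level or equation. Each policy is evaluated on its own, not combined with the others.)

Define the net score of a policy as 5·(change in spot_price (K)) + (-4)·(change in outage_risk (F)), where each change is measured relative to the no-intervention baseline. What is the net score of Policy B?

Baseline:
  L = 16
  P = 100
  K = 67 − 4·100 = -333
  J = 162 + 4·16 − 100 − 4·(-333) = 1458
  F = 149 − 100 − 5·(-333) + 1458 = 3172
Policy B (P + 36):
  L = 16
  P = 100 + 36 = 136
  K = 67 − 4·136 = -477
  J = 162 + 4·16 − 136 − 4·(-477) = 1998
  F = 149 − 136 − 5·(-477) + 1998 = 4396
ΔK = -477 − (-333) = -144; ΔF = 4396 − 3172 = 1224
Score = 5·(-144) + (-4)·1224 = -5616

-5616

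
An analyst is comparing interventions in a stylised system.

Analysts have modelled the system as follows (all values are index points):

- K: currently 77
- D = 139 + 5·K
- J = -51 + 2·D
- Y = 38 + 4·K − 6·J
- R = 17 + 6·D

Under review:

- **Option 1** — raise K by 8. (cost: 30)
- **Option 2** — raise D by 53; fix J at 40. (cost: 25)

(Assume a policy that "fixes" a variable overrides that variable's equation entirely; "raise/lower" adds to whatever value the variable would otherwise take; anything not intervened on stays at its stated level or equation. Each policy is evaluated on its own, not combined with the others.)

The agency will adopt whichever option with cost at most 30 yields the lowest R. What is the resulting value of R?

Option 1 (K + 8):
  K = 77 + 8 = 85
  D = 139 + 5·85 = 564
  R = 17 + 6·564 = 3401
Option 2 (D + 53, J := 40):
  K = 77
  D = 139 + 5·77 (+53 from intervention) = 577
  R = 17 + 6·577 = 3479
Comparing — Option 1: R=3401, Option 2: R=3479. Lowest is 3401 (Option 1).

3401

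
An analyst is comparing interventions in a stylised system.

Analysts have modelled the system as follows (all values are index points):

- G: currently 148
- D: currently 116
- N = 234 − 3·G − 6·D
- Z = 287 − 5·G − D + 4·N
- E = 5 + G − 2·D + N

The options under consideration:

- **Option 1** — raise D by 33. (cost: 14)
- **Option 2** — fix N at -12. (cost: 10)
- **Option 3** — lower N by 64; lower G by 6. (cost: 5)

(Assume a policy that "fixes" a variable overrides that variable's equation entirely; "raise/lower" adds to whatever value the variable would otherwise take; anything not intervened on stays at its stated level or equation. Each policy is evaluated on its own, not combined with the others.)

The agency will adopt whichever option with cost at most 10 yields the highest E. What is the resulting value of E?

-91

Option 2 (N := -12):
  G = 148
  D = 116
  N = -12
  E = 5 + 148 − 2·116 + (-12) = -91
Option 3 (N − 64, G − 6):
  G = 148 − 6 = 142
  D = 116
  N = 234 − 3·142 − 6·116 (−64 from intervention) = -952
  E = 5 + 142 − 2·116 + (-952) = -1037
Comparing — Option 2: E=-91, Option 3: E=-1037. Highest is -91 (Option 2).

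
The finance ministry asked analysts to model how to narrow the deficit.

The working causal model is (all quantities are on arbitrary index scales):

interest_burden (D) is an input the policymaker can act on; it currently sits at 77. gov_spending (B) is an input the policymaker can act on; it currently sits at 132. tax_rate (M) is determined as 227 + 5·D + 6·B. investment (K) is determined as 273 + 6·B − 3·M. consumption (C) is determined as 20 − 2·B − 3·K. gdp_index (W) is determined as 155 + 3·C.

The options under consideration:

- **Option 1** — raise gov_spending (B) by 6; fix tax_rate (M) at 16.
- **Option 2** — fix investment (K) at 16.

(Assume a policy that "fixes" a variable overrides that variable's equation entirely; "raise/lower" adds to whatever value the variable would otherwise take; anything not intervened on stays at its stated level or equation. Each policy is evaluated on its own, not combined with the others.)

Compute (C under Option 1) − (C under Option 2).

-3123

Option 1 (B + 6, M := 16):
  D = 77
  B = 132 + 6 = 138
  M = 16
  K = 273 + 6·138 − 3·16 = 1053
  C = 20 − 2·138 − 3·1053 = -3415
Option 2 (K := 16):
  D = 77
  B = 132
  M = 227 + 5·77 + 6·132 = 1404
  K = 16
  C = 20 − 2·132 − 3·16 = -292
C: -3415 − (-292) = -3123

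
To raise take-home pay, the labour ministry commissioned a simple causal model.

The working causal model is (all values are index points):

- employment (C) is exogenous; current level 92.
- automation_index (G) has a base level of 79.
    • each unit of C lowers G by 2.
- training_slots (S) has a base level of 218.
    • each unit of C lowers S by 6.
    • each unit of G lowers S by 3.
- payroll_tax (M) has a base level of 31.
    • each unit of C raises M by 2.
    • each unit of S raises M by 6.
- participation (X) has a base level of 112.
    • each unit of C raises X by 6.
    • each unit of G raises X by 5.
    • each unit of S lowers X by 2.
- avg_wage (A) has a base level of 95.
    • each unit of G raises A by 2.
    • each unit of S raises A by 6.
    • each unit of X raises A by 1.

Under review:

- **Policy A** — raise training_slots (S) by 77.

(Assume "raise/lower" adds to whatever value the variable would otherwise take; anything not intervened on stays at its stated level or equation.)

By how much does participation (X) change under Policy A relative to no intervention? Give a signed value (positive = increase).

Baseline:
  C = 92
  G = 79 − 2·92 = -105
  S = 218 − 6·92 − 3·(-105) = -19
  X = 112 + 6·92 + 5·(-105) − 2·(-19) = 177
Policy A (S + 77):
  C = 92
  G = 79 − 2·92 = -105
  S = 218 − 6·92 − 3·(-105) (+77 from intervention) = 58
  X = 112 + 6·92 + 5·(-105) − 2·58 = 23
Change in X: 23 − 177 = -154

-154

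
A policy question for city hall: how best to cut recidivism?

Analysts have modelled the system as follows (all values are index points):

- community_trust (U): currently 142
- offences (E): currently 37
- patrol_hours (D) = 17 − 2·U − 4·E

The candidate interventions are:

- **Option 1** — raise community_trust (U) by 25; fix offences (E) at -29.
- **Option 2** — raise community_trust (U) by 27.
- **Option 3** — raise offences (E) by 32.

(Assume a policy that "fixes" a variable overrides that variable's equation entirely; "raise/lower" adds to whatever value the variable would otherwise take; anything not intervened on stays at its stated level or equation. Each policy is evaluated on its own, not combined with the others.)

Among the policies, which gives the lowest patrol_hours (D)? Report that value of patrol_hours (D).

Option 1 (U + 25, E := -29):
  U = 142 + 25 = 167
  E = -29
  D = 17 − 2·167 − 4·(-29) = -201
Option 2 (U + 27):
  U = 142 + 27 = 169
  E = 37
  D = 17 − 2·169 − 4·37 = -469
Option 3 (E + 32):
  U = 142
  E = 37 + 32 = 69
  D = 17 − 2·142 − 4·69 = -543
Comparing — Option 1: D=-201, Option 2: D=-469, Option 3: D=-543. Lowest is -543 (Option 3).

-543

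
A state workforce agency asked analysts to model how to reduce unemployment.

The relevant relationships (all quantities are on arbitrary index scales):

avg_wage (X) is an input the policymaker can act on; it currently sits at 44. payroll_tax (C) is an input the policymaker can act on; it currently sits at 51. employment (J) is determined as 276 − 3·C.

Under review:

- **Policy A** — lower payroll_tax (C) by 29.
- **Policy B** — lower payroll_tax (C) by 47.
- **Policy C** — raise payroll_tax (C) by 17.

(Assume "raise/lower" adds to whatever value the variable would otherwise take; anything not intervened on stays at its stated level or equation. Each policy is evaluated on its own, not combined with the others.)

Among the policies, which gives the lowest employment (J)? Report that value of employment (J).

Policy A (C − 29):
  C = 51 − 29 = 22
  J = 276 − 3·22 = 210
Policy B (C − 47):
  C = 51 − 47 = 4
  J = 276 − 3·4 = 264
Policy C (C + 17):
  C = 51 + 17 = 68
  J = 276 − 3·68 = 72
Comparing — Policy A: J=210, Policy B: J=264, Policy C: J=72. Lowest is 72 (Policy C).

72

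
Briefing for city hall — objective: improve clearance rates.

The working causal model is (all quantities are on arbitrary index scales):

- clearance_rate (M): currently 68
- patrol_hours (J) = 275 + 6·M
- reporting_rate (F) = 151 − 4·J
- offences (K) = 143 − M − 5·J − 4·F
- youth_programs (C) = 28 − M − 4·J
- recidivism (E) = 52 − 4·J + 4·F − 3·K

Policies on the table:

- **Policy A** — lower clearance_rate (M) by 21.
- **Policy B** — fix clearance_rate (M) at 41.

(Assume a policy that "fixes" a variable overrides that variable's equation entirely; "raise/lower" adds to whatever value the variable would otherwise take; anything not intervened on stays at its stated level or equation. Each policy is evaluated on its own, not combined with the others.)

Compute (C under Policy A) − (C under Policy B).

-150

Policy A (M − 21):
  M = 68 − 21 = 47
  J = 275 + 6·47 = 557
  C = 28 − 47 − 4·557 = -2247
Policy B (M := 41):
  M = 41
  J = 275 + 6·41 = 521
  C = 28 − 41 − 4·521 = -2097
C: -2247 − (-2097) = -150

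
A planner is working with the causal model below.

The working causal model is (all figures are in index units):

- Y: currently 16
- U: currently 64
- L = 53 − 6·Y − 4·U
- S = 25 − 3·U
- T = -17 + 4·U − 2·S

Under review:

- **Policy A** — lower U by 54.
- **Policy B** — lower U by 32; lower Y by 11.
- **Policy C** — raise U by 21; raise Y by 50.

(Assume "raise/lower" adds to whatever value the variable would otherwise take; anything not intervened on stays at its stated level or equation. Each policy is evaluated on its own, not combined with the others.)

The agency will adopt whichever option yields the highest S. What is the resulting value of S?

-5

Policy A (U − 54):
  U = 64 − 54 = 10
  S = 25 − 3·10 = -5
Policy B (U − 32, Y − 11):
  U = 64 − 32 = 32
  S = 25 − 3·32 = -71
Policy C (U + 21, Y + 50):
  U = 64 + 21 = 85
  S = 25 − 3·85 = -230
Comparing — Policy A: S=-5, Policy B: S=-71, Policy C: S=-230. Highest is -5 (Policy A).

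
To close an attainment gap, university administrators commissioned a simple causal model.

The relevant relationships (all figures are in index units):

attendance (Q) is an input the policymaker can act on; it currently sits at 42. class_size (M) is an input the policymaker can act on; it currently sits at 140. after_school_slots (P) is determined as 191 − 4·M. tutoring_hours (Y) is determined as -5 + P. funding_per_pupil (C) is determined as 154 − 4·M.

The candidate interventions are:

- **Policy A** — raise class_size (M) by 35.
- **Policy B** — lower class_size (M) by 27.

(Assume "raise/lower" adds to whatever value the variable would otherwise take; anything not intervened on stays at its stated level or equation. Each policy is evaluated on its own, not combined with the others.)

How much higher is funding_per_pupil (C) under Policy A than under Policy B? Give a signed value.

Policy A (M + 35):
  M = 140 + 35 = 175
  C = 154 − 4·175 = -546
Policy B (M − 27):
  M = 140 − 27 = 113
  C = 154 − 4·113 = -298
C: -546 − (-298) = -248

-248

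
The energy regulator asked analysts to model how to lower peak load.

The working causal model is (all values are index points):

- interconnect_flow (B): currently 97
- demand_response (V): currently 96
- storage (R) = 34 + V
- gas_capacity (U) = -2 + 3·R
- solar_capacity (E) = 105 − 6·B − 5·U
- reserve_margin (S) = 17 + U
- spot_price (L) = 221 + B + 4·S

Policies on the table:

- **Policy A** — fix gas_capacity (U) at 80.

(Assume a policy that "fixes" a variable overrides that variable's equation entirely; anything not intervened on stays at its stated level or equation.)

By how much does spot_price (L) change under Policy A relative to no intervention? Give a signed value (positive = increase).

-1232

Baseline:
  B = 97
  V = 96
  R = 34 + 96 = 130
  U = -2 + 3·130 = 388
  S = 17 + 388 = 405
  L = 221 + 97 + 4·405 = 1938
Policy A (U := 80):
  B = 97
  V = 96
  R = 34 + 96 = 130
  U = 80
  S = 17 + 80 = 97
  L = 221 + 97 + 4·97 = 706
Change in L: 706 − 1938 = -1232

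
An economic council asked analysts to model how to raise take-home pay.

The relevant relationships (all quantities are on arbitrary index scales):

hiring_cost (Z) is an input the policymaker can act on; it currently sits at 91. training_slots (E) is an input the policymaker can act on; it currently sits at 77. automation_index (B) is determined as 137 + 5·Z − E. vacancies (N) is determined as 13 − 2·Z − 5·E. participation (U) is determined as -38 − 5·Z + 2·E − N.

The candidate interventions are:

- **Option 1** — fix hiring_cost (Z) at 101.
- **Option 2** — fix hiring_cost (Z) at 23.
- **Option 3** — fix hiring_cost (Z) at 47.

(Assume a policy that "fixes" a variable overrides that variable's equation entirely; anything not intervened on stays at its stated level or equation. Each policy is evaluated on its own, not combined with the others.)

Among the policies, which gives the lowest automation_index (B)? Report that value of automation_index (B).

175

Option 1 (Z := 101):
  Z = 101
  E = 77
  B = 137 + 5·101 − 77 = 565
Option 2 (Z := 23):
  Z = 23
  E = 77
  B = 137 + 5·23 − 77 = 175
Option 3 (Z := 47):
  Z = 47
  E = 77
  B = 137 + 5·47 − 77 = 295
Comparing — Option 1: B=565, Option 2: B=175, Option 3: B=295. Lowest is 175 (Option 2).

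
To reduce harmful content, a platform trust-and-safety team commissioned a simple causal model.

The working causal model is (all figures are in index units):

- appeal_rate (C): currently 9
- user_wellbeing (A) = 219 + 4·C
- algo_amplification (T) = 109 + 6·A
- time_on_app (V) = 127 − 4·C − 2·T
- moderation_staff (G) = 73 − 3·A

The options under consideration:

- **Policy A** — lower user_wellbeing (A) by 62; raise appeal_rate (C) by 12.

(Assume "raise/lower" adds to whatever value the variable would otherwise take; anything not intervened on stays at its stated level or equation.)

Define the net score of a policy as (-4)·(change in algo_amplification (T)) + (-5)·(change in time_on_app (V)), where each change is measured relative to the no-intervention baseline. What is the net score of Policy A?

-264

Baseline:
  C = 9
  A = 219 + 4·9 = 255
  T = 109 + 6·255 = 1639
  V = 127 − 4·9 − 2·1639 = -3187
Policy A (A − 62, C + 12):
  C = 9 + 12 = 21
  A = 219 + 4·21 (−62 from intervention) = 241
  T = 109 + 6·241 = 1555
  V = 127 − 4·21 − 2·1555 = -3067
ΔT = 1555 − 1639 = -84; ΔV = -3067 − (-3187) = 120
Score = (-4)·(-84) + (-5)·120 = -264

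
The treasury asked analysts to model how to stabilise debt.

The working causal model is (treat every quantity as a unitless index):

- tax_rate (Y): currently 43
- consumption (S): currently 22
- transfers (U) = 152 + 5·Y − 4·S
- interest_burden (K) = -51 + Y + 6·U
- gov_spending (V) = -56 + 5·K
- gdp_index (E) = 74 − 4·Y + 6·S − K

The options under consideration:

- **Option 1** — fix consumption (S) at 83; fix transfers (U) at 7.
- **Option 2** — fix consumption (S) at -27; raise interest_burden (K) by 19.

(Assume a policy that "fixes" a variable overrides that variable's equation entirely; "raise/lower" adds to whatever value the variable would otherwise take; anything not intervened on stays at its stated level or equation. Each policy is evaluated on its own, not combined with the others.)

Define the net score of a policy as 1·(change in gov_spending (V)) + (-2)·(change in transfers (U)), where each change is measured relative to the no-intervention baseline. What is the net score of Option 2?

Baseline:
  Y = 43
  S = 22
  U = 152 + 5·43 − 4·22 = 279
  K = -51 + 43 + 6·279 = 1666
  V = -56 + 5·1666 = 8274
Option 2 (S := -27, K + 19):
  Y = 43
  S = -27
  U = 152 + 5·43 − 4·(-27) = 475
  K = -51 + 43 + 6·475 (+19 from intervention) = 2861
  V = -56 + 5·2861 = 14249
ΔV = 14249 − 8274 = 5975; ΔU = 475 − 279 = 196
Score = 1·5975 + (-2)·196 = 5583

5583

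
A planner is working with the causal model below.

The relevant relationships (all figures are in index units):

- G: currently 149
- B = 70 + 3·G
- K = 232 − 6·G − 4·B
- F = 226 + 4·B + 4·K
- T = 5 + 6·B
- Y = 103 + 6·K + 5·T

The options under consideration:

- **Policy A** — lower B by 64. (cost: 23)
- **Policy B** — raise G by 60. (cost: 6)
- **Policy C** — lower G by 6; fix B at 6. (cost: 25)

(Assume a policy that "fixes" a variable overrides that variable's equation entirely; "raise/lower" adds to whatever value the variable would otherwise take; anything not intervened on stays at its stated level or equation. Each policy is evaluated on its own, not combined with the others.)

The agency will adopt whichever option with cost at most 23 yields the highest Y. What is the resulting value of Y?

-1126

Policy A (B − 64):
  G = 149
  B = 70 + 3·149 (−64 from intervention) = 453
  K = 232 − 6·149 − 4·453 = -2474
  T = 5 + 6·453 = 2723
  Y = 103 + 6·(-2474) + 5·2723 = -1126
Policy B (G + 60):
  G = 149 + 60 = 209
  B = 70 + 3·209 = 697
  K = 232 − 6·209 − 4·697 = -3810
  T = 5 + 6·697 = 4187
  Y = 103 + 6·(-3810) + 5·4187 = -1822
Comparing — Policy A: Y=-1126, Policy B: Y=-1822. Highest is -1126 (Policy A).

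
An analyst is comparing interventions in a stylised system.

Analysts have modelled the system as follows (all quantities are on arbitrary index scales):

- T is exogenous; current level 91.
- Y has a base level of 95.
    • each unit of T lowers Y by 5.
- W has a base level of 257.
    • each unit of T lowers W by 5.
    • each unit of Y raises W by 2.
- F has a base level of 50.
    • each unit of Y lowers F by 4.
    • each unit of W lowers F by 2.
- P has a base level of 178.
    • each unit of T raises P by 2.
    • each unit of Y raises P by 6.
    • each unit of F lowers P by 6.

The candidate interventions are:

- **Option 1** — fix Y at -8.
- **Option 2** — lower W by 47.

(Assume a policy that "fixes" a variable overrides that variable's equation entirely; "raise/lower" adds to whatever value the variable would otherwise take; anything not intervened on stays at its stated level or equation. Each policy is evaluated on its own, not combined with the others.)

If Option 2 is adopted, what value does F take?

3420

Option 2 (W − 47):
  T = 91
  Y = 95 − 5·91 = -360
  W = 257 − 5·91 + 2·(-360) (−47 from intervention) = -965
  F = 50 − 4·(-360) − 2·(-965) = 3420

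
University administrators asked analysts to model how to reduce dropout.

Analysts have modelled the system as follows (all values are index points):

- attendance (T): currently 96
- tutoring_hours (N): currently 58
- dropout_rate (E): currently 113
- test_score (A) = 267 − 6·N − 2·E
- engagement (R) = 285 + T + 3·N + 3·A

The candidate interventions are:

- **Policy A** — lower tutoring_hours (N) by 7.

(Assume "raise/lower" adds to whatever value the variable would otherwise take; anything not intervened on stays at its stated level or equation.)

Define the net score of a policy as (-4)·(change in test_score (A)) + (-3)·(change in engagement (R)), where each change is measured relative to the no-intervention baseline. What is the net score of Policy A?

Baseline:
  T = 96
  N = 58
  E = 113
  A = 267 − 6·58 − 2·113 = -307
  R = 285 + 96 + 3·58 + 3·(-307) = -366
Policy A (N − 7):
  T = 96
  N = 58 − 7 = 51
  E = 113
  A = 267 − 6·51 − 2·113 = -265
  R = 285 + 96 + 3·51 + 3·(-265) = -261
ΔA = -265 − (-307) = 42; ΔR = -261 − (-366) = 105
Score = (-4)·42 + (-3)·105 = -483

-483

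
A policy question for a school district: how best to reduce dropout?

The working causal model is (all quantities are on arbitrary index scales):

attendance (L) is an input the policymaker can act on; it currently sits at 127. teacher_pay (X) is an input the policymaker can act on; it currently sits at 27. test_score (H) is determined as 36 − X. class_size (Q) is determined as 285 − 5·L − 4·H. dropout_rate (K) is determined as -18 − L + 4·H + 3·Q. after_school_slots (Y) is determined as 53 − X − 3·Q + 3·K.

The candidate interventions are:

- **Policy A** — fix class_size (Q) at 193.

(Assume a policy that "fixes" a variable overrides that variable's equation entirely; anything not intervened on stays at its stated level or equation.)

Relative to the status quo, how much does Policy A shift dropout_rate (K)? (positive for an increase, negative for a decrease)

Baseline:
  L = 127
  X = 27
  H = 36 − 27 = 9
  Q = 285 − 5·127 − 4·9 = -386
  K = -18 − 127 + 4·9 + 3·(-386) = -1267
Policy A (Q := 193):
  L = 127
  X = 27
  H = 36 − 27 = 9
  Q = 193
  K = -18 − 127 + 4·9 + 3·193 = 470
Change in K: 470 − (-1267) = 1737

1737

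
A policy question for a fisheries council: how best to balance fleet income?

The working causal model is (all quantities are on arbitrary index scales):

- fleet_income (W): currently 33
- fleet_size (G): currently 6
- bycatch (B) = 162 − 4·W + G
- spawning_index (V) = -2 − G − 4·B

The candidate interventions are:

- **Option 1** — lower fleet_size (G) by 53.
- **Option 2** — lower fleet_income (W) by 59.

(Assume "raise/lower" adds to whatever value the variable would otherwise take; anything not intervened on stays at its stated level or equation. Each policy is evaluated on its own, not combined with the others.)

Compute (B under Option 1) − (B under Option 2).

Option 1 (G − 53):
  W = 33
  G = 6 − 53 = -47
  B = 162 − 4·33 + (-47) = -17
Option 2 (W − 59):
  W = 33 − 59 = -26
  G = 6
  B = 162 − 4·(-26) + 6 = 272
B: -17 − 272 = -289

-289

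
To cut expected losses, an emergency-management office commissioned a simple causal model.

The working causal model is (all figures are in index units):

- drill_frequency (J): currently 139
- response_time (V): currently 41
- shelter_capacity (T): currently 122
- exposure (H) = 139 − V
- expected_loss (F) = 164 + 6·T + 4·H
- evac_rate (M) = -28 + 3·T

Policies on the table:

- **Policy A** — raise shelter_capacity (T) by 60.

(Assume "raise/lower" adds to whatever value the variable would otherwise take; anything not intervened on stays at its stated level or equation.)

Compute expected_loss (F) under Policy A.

1648

Policy A (T + 60):
  V = 41
  T = 122 + 60 = 182
  H = 139 − 41 = 98
  F = 164 + 6·182 + 4·98 = 1648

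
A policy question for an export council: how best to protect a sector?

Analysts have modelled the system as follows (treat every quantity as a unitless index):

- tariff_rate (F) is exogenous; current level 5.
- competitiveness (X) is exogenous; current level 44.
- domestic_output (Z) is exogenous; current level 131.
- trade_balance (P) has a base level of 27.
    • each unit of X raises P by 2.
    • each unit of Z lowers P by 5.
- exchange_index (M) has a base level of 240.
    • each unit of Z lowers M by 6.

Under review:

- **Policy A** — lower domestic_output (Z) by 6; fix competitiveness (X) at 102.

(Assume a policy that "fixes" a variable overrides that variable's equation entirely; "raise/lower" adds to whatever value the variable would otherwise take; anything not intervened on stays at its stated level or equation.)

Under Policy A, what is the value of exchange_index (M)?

Policy A (Z − 6, X := 102):
  Z = 131 − 6 = 125
  M = 240 − 6·125 = -510

-510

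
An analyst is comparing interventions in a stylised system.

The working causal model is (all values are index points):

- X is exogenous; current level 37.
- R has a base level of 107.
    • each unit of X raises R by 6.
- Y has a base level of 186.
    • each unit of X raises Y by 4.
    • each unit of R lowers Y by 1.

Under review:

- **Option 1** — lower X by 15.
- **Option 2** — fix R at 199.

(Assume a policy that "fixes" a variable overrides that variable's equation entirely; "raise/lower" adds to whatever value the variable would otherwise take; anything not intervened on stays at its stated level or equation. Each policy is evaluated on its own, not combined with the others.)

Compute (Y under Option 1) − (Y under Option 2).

-100

Option 1 (X − 15):
  X = 37 − 15 = 22
  R = 107 + 6·22 = 239
  Y = 186 + 4·22 − 239 = 35
Option 2 (R := 199):
  X = 37
  R = 199
  Y = 186 + 4·37 − 199 = 135
Y: 35 − 135 = -100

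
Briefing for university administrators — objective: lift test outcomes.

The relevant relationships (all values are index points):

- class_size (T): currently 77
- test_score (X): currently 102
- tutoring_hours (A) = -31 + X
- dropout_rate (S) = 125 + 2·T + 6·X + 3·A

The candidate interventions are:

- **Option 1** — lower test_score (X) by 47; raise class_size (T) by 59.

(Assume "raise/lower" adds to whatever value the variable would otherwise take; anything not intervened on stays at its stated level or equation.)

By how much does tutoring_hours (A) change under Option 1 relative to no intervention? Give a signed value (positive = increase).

-47

Baseline:
  X = 102
  A = -31 + 102 = 71
Option 1 (X − 47, T + 59):
  X = 102 − 47 = 55
  A = -31 + 55 = 24
Change in A: 24 − 71 = -47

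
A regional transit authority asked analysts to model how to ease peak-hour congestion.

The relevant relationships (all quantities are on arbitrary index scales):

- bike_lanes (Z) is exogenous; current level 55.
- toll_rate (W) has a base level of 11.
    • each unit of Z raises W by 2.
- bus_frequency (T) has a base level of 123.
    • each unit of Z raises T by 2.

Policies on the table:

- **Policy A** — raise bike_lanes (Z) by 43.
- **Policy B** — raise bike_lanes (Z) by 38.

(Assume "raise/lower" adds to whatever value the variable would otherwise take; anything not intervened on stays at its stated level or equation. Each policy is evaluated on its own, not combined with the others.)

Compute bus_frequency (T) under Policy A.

Policy A (Z + 43):
  Z = 55 + 43 = 98
  T = 123 + 2·98 = 319

319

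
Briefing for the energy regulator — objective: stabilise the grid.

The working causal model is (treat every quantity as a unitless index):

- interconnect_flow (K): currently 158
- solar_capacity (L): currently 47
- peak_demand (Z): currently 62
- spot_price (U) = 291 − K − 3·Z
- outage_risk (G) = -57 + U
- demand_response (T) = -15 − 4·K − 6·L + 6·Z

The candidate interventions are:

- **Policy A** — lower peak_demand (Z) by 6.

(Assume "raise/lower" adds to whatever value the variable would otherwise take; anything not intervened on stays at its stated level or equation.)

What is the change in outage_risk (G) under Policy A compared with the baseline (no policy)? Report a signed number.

18

Baseline:
  K = 158
  Z = 62
  U = 291 − 158 − 3·62 = -53
  G = -57 + (-53) = -110
Policy A (Z − 6):
  K = 158
  Z = 62 − 6 = 56
  U = 291 − 158 − 3·56 = -35
  G = -57 + (-35) = -92
Change in G: -92 − (-110) = 18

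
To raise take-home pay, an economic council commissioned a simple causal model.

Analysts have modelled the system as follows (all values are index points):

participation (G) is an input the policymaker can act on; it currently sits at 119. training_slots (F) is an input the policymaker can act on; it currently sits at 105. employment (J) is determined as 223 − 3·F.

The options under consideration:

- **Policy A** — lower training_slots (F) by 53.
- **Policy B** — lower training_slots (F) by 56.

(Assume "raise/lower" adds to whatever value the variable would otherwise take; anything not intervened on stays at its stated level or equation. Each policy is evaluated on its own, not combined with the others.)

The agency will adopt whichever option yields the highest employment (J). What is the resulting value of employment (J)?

76

Policy A (F − 53):
  F = 105 − 53 = 52
  J = 223 − 3·52 = 67
Policy B (F − 56):
  F = 105 − 56 = 49
  J = 223 − 3·49 = 76
Comparing — Policy A: J=67, Policy B: J=76. Highest is 76 (Policy B).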